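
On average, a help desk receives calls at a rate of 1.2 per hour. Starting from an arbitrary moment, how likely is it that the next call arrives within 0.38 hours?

Inter-arrival times are exponential with rate λ = 1.2 per hour.
P(T ≤ 0.38) = 1 − e^(−λt) = 1 − e^(−1.2 × 0.38) = 1 − e^(−0.456) ≈ 0.3662.

0.3662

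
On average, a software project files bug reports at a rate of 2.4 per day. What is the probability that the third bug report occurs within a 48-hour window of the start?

Over the interval, μ = 2.4 × 2 = 4.8 (a 48-hour window = 2 days).
The third arrival falls in the interval iff at least 3 events occur there: P(S_3 ≤ t) = P(N ≥ 3) = 1 − P(N ≤ 2) ≈ 0.8575.

0.8575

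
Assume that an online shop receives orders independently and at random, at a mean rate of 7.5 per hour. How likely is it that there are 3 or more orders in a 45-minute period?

Over the interval, μ = 7.5 × 0.75 = 5.625 (a 45-minute period = 0.75 hours).
P(N ≥ 3) = 1 − P(N ≤ 2) = 1 − Σ_{j=0}^{2} e^(−μ) μ^j/j! ≈ 0.9190.

0.9190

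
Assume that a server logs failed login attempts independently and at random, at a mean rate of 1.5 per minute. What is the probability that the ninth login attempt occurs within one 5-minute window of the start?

0.3380

Over the interval, μ = 1.5 × 5 = 7.5 (a 5-minute window = 5 minutes).
The ninth arrival falls in the interval iff at least 9 events occur there: P(S_9 ≤ t) = P(N ≥ 9) = 1 − P(N ≤ 8) ≈ 0.3380.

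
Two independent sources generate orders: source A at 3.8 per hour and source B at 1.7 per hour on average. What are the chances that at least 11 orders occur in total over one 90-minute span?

0.2097

Independent Poisson processes superpose: combined rate λ = 3.8 + 1.7 = 5.5 per hour.
Over the interval, μ = 5.5 × 1.5 = 8.25 (a 90-minute span = 1.5 hours).
P(N ≥ 11) = 1 − P(N ≤ 10) ≈ 0.2097.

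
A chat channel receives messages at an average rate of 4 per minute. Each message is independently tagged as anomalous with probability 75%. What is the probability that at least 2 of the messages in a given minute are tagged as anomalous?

Thinning: the messages that are tagged as anomalous themselves form a Poisson process with rate 0.75 × 4 = 3 per minute.
So μ = 3.
P(N ≥ 2) = 1 − P(N ≤ 1) ≈ 0.8009.

0.8009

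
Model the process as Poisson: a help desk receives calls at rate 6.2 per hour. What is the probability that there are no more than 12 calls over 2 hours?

0.5303

Over the interval, μ = 6.2 × 2 = 12.4 (2 hours).
P(N ≤ 12) = Σ_{j=0}^{12} e^(−μ) μ^j/j! ≈ 0.5303.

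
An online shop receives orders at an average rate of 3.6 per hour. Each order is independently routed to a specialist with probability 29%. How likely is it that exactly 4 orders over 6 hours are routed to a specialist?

Thinning: the orders that are routed to a specialist themselves form a Poisson process with rate 0.29 × 3.6 = 1.044 per hour.
Over the interval, μ = 1.044 × 6 = 6.264 (6 hours).
P(N = 4) = e^(−6.264) · 6.264^4/4! ≈ 0.1221.

0.1221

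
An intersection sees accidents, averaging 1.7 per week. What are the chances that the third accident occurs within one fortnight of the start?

Over the interval, μ = 1.7 × 2 = 3.4 (a fortnight = 2 weeks).
The third arrival falls in the interval iff at least 3 events occur there: P(S_3 ≤ t) = P(N ≥ 3) = 1 − P(N ≤ 2) ≈ 0.6603.

0.6603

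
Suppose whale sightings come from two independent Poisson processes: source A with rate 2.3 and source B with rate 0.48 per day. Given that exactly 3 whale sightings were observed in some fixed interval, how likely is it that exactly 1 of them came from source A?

0.0740

Given the total, each event is independently from source A with probability p = λ_A/(λ_A+λ_B) = 2.3/2.78 ≈ 0.8273.
So K ~ Binomial(3, 2.3/2.78): P(K = 1) = C(3,1) · (2.3/2.78)^1 · (0.48/2.78)^2 ≈ 0.0740.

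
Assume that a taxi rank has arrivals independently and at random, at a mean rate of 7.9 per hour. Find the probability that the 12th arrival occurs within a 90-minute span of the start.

0.5211

Over the interval, μ = 7.9 × 1.5 = 11.85 (a 90-minute span = 1.5 hours).
The 12th arrival falls in the interval iff at least 12 events occur there: P(S_12 ≤ t) = P(N ≥ 12) = 1 − P(N ≤ 11) ≈ 0.5211.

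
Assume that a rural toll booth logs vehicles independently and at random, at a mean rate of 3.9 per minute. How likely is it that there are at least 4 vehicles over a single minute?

0.5468

With mean μ = 3.9 per minute,
P(N ≥ 4) = 1 − P(N ≤ 3) = 1 − Σ_{j=0}^{3} e^(−μ) μ^j/j! ≈ 0.5468.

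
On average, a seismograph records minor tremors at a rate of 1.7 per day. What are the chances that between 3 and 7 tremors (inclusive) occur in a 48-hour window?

Over the interval, μ = 1.7 × 2 = 3.4 (a 48-hour window = 2 days).
P(3 ≤ N ≤ 7) = Σ_{j=3}^{7} e^(−3.4) · 3.4^j/j! ≈ 0.6372.

0.6372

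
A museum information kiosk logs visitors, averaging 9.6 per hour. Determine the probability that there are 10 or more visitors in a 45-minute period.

Over the interval, μ = 9.6 × 0.75 = 7.2 (a 45-minute period = 0.75 hours).
P(N ≥ 10) = 1 − P(N ≤ 9) = 1 − Σ_{j=0}^{9} e^(−μ) μ^j/j! ≈ 0.1904.

0.1904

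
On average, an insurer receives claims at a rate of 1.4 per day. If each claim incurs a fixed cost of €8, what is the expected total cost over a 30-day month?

€336

E[N] = 1.4 × 30 = 42 (a 30-day month = 30 days); E[cost] = 42 × €8 = €336.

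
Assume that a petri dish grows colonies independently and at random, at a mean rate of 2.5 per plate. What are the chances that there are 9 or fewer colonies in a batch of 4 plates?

Over the interval, μ = 2.5 × 4 = 10 (a batch of 4 plates = 4 plates).
P(N ≤ 9) = Σ_{j=0}^{9} e^(−μ) μ^j/j! ≈ 0.4579.

0.4579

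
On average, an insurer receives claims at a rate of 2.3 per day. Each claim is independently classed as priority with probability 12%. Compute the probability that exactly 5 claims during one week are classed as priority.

0.0325

Thinning: the claims that are classed as priority themselves form a Poisson process with rate 0.12 × 2.3 = 0.276 per day.
Over the interval, μ = 0.276 × 7 = 1.932 (a week = 7 days).
P(N = 5) = e^(−1.932) · 1.932^5/5! ≈ 0.0325.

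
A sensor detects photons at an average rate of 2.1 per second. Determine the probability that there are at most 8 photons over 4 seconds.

0.5369

Over the interval, μ = 2.1 × 4 = 8.4 (4 seconds).
P(N ≤ 8) = Σ_{j=0}^{8} e^(−μ) μ^j/j! ≈ 0.5369.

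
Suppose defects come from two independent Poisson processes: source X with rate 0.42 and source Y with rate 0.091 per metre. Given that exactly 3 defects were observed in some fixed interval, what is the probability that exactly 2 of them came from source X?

0.3609

Given the total, each event is independently from source X with probability p = λ_X/(λ_X+λ_Y) = 0.42/0.511 ≈ 0.8219.
So K ~ Binomial(3, 0.42/0.511): P(K = 2) = C(3,2) · (0.42/0.511)^2 · (0.091/0.511)^1 ≈ 0.3609.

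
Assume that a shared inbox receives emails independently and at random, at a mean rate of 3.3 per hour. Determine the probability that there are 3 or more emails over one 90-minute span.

Over the interval, μ = 3.3 × 1.5 = 4.95 (a 90-minute span = 1.5 hours).
P(N ≥ 3) = 1 − P(N ≤ 2) = 1 − Σ_{j=0}^{2} e^(−μ) μ^j/j! ≈ 0.8711.

0.8711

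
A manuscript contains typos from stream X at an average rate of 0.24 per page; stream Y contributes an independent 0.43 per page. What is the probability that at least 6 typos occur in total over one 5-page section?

Independent Poisson processes superpose: combined rate λ = 0.24 + 0.43 = 0.67 per page.
Over the interval, μ = 0.67 × 5 = 3.35 (a 5-page section = 5 pages).
P(N ≥ 6) = 1 − P(N ≤ 5) ≈ 0.1232.

0.1232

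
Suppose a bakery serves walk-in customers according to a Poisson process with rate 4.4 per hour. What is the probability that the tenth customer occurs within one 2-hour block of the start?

Over the interval, μ = 4.4 × 2 = 8.8 (a 2-hour block = 2 hours).
The tenth arrival falls in the interval iff at least 10 events occur there: P(S_10 ≤ t) = P(N ≥ 10) = 1 − P(N ≤ 9) ≈ 0.3863.

0.3863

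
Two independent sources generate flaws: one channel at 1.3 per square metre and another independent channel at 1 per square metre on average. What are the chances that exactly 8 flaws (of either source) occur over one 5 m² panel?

Independent Poisson processes superpose: combined rate λ = 1.3 + 1 = 2.3 per square metre.
Over the interval, μ = 2.3 × 5 = 11.5 (a 5 m² panel = 5 square metres).
P(N = 8) = e^(−11.5) · 11.5^8/8! ≈ 0.0769.

0.0769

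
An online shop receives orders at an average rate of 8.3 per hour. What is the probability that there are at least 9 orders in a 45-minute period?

Over the interval, μ = 8.3 × 0.75 = 6.225 (a 45-minute period = 0.75 hours).
P(N ≥ 9) = 1 − P(N ≤ 8) = 1 − Σ_{j=0}^{8} e^(−μ) μ^j/j! ≈ 0.1768.

0.1768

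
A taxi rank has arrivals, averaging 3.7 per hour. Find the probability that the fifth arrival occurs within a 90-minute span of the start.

0.6502

Over the interval, μ = 3.7 × 1.5 = 5.55 (a 90-minute span = 1.5 hours).
The fifth arrival falls in the interval iff at least 5 events occur there: P(S_5 ≤ t) = P(N ≥ 5) = 1 − P(N ≤ 4) ≈ 0.6502.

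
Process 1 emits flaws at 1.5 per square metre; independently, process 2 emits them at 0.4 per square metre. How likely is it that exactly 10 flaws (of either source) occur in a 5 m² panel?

0.1235

Independent Poisson processes superpose: combined rate λ = 1.5 + 0.4 = 1.9 per square metre.
Over the interval, μ = 1.9 × 5 = 9.5 (a 5 m² panel = 5 square metres).
P(N = 10) = e^(−9.5) · 9.5^10/10! ≈ 0.1235.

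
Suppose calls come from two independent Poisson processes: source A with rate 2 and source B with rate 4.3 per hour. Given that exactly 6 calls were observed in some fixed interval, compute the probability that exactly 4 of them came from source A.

0.0710

Given the total, each event is independently from source A with probability p = λ_A/(λ_A+λ_B) = 2/6.3 ≈ 0.3175.
So K ~ Binomial(6, 2/6.3): P(K = 4) = C(6,4) · (2/6.3)^4 · (4.3/6.3)^2 ≈ 0.0710.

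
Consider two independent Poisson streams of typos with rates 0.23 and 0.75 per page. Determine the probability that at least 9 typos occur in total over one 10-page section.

0.6442

Independent Poisson processes superpose: combined rate λ = 0.23 + 0.75 = 0.98 per page.
Over the interval, μ = 0.98 × 10 = 9.8 (a 10-page section = 10 pages).
P(N ≥ 9) = 1 − P(N ≤ 8) ≈ 0.6442.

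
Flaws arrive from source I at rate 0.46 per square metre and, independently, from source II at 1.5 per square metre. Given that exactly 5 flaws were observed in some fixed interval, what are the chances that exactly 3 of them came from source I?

0.0757

Given the total, each event is independently from source I with probability p = λ_I/(λ_I+λ_II) = 0.46/1.96 ≈ 0.2347.
So K ~ Binomial(5, 0.46/1.96): P(K = 3) = C(5,3) · (0.46/1.96)^3 · (1.5/1.96)^2 ≈ 0.0757.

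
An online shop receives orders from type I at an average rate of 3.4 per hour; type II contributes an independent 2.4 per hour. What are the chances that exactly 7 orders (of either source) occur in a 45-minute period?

0.0755

Independent Poisson processes superpose: combined rate λ = 3.4 + 2.4 = 5.8 per hour.
Over the interval, μ = 5.8 × 0.75 = 4.35 (a 45-minute period = 0.75 hours).
P(N = 7) = e^(−4.35) · 4.35^7/7! ≈ 0.0755.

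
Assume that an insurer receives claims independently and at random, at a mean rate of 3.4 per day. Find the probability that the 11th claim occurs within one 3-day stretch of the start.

0.4420

Over the interval, μ = 3.4 × 3 = 10.2 (a 3-day stretch = 3 days).
The 11th arrival falls in the interval iff at least 11 events occur there: P(S_11 ≤ t) = P(N ≥ 11) = 1 − P(N ≤ 10) ≈ 0.4420.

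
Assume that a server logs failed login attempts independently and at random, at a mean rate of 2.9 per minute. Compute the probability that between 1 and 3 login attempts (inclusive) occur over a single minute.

0.6146

With mean μ = 2.9 per minute,
P(1 ≤ N ≤ 3) = Σ_{j=1}^{3} e^(−2.9) · 2.9^j/j! ≈ 0.6146.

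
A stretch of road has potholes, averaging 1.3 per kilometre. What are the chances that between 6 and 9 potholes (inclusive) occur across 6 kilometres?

Over the interval, μ = 1.3 × 6 = 7.8 (6 kilometres).
P(6 ≤ N ≤ 9) = Σ_{j=6}^{9} e^(−7.8) · 7.8^j/j! ≈ 0.5309.

0.5309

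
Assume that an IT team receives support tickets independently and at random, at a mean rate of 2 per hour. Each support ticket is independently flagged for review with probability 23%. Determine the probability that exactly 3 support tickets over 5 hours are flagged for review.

0.2033

Thinning: the support tickets that are flagged for review themselves form a Poisson process with rate 0.23 × 2 = 0.46 per hour.
Over the interval, μ = 0.46 × 5 = 2.3 (5 hours).
P(N = 3) = e^(−2.3) · 2.3^3/3! ≈ 0.2033.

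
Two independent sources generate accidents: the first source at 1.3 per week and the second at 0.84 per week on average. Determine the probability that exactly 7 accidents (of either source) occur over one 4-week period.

Independent Poisson processes superpose: combined rate λ = 1.3 + 0.84 = 2.14 per week.
Over the interval, μ = 2.14 × 4 = 8.56 (a 4-week period = 4 weeks).
P(N = 7) = e^(−8.56) · 8.56^7/7! ≈ 0.1280.

0.1280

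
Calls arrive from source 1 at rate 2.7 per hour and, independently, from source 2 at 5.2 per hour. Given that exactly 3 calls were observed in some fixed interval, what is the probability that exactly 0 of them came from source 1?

Given the total, each event is independently from source 1 with probability p = λ_1/(λ_1+λ_2) = 2.7/7.9 ≈ 0.3418.
So K ~ Binomial(3, 2.7/7.9): P(K = 0) = C(3,0) · (2.7/7.9)^0 · (5.2/7.9)^3 ≈ 0.2852.

0.2852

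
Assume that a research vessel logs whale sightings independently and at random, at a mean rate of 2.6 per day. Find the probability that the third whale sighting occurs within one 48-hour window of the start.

Over the interval, μ = 2.6 × 2 = 5.2 (a 48-hour window = 2 days).
The third arrival falls in the interval iff at least 3 events occur there: P(S_3 ≤ t) = P(N ≥ 3) = 1 − P(N ≤ 2) ≈ 0.8912.

0.8912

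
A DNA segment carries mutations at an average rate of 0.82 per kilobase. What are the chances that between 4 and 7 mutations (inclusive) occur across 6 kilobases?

0.5984

Over the interval, μ = 0.82 × 6 = 4.92 (6 kilobases).
P(4 ≤ N ≤ 7) = Σ_{j=4}^{7} e^(−4.92) · 4.92^j/j! ≈ 0.5984.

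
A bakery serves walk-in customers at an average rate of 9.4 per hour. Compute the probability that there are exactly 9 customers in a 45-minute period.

0.1028

Over the interval, μ = 9.4 × 0.75 = 7.05 (a 45-minute period = 0.75 hours).
P(N = 9) = e^(−μ) μ^9/9! = e^(−7.05) · 7.05^9/362880 ≈ 0.1028.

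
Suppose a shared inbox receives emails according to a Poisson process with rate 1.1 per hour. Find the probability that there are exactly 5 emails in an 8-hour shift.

0.0663

Over the interval, μ = 1.1 × 8 = 8.8 (an 8-hour shift = 8 hours).
P(N = 5) = e^(−μ) μ^5/5! = e^(−8.8) · 8.8^5/120 ≈ 0.0663.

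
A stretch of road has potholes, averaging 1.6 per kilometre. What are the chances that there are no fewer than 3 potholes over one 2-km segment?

Over the interval, μ = 1.6 × 2 = 3.2 (a 2-km segment = 2 kilometres).
P(N ≥ 3) = 1 − P(N ≤ 2) = 1 − Σ_{j=0}^{2} e^(−μ) μ^j/j! ≈ 0.6201.

0.6201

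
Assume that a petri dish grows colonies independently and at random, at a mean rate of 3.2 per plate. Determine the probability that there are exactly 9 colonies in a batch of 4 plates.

0.0702

Over the interval, μ = 3.2 × 4 = 12.8 (a batch of 4 plates = 4 plates).
P(N = 9) = e^(−μ) μ^9/9! = e^(−12.8) · 12.8^9/362880 ≈ 0.0702.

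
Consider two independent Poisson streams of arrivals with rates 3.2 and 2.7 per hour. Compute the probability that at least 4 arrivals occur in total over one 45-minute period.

0.6449

Independent Poisson processes superpose: combined rate λ = 3.2 + 2.7 = 5.9 per hour.
Over the interval, μ = 5.9 × 0.75 = 4.425 (a 45-minute period = 0.75 hours).
P(N ≥ 4) = 1 − P(N ≤ 3) ≈ 0.6449.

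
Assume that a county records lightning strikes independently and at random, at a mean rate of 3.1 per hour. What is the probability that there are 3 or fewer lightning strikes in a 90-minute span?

0.3176

Over the interval, μ = 3.1 × 1.5 = 4.65 (a 90-minute span = 1.5 hours).
P(N ≤ 3) = Σ_{j=0}^{3} e^(−μ) μ^j/j! ≈ 0.3176.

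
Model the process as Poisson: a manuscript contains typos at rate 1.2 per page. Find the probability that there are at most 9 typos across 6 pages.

0.8096

Over the interval, μ = 1.2 × 6 = 7.2 (6 pages).
P(N ≤ 9) = Σ_{j=0}^{9} e^(−μ) μ^j/j! ≈ 0.8096.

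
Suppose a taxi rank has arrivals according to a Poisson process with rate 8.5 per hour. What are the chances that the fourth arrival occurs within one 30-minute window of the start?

Over the interval, μ = 8.5 × 0.5 = 4.25 (a 30-minute window = 0.5 hours).
The fourth arrival falls in the interval iff at least 4 events occur there: P(S_4 ≤ t) = P(N ≥ 4) = 1 − P(N ≤ 3) ≈ 0.6138.

0.6138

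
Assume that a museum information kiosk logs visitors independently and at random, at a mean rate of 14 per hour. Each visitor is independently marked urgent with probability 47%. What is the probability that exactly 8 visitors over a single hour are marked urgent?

0.1210

Thinning: the visitors that are marked urgent themselves form a Poisson process with rate 0.47 × 14 = 6.58 per hour.
So μ = 6.58.
P(N = 8) = e^(−6.58) · 6.58^8/8! ≈ 0.1210.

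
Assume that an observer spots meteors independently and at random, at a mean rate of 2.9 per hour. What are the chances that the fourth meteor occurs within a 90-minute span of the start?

0.6318

Over the interval, μ = 2.9 × 1.5 = 4.35 (a 90-minute span = 1.5 hours).
The fourth arrival falls in the interval iff at least 4 events occur there: P(S_4 ≤ t) = P(N ≥ 4) = 1 − P(N ≤ 3) ≈ 0.6318.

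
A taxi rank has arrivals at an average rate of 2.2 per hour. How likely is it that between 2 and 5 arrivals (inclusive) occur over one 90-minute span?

0.7243

Over the interval, μ = 2.2 × 1.5 = 3.3 (a 90-minute span = 1.5 hours).
P(2 ≤ N ≤ 5) = Σ_{j=2}^{5} e^(−3.3) · 3.3^j/j! ≈ 0.7243.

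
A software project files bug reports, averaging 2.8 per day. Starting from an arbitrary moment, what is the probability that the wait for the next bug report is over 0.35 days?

0.3753

The wait for the next event is exponential with rate λ = 2.8 per day.
P(T > 0.35) = e^(−λt) = e^(−2.8 × 0.35) = e^(−0.98) ≈ 0.3753.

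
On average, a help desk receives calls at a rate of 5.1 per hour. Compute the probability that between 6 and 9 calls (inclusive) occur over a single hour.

With mean μ = 5.1 per hour,
P(6 ≤ N ≤ 9) = Σ_{j=6}^{9} e^(−5.1) · 5.1^j/j! ≈ 0.3660.

0.3660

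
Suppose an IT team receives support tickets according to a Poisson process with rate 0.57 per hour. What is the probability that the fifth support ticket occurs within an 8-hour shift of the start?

0.4792

Over the interval, μ = 0.57 × 8 = 4.56 (an 8-hour shift = 8 hours).
The fifth arrival falls in the interval iff at least 5 events occur there: P(S_5 ≤ t) = P(N ≥ 5) = 1 − P(N ≤ 4) ≈ 0.4792.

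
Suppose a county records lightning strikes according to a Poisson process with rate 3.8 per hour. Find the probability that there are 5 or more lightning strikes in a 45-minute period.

0.1602

Over the interval, μ = 3.8 × 0.75 = 2.85 (a 45-minute period = 0.75 hours).
P(N ≥ 5) = 1 − P(N ≤ 4) = 1 − Σ_{j=0}^{4} e^(−μ) μ^j/j! ≈ 0.1602.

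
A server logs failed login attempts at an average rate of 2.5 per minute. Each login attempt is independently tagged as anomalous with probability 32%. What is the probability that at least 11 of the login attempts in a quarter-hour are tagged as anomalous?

0.6528

Thinning: the login attempts that are tagged as anomalous themselves form a Poisson process with rate 0.32 × 2.5 = 0.8 per minute.
Over the interval, μ = 0.8 × 15 = 12 (a quarter-hour = 15 minutes).
P(N ≥ 11) = 1 − P(N ≤ 10) ≈ 0.6528.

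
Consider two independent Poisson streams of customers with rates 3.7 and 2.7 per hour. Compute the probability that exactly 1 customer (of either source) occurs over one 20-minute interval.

0.2527

Independent Poisson processes superpose: combined rate λ = 3.7 + 2.7 = 6.4 per hour.
Over the interval, μ = 6.4 × 1/3 ≈ 2.13333 (a 20-minute interval = 1/3 hours).
P(N = 1) = e^(−2.13333) · 2.13333^1/1! ≈ 0.2527.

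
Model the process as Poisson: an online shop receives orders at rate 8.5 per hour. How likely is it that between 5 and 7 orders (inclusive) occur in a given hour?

With mean μ = 8.5 per hour,
P(5 ≤ N ≤ 7) = Σ_{j=5}^{7} e^(−8.5) · 8.5^j/j! ≈ 0.3112.

0.3112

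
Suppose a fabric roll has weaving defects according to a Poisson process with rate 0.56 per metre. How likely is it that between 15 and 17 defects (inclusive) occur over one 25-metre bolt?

0.2568

Over the interval, μ = 0.56 × 25 = 14 (a 25-metre bolt = 25 metres).
P(15 ≤ N ≤ 17) = Σ_{j=15}^{17} e^(−14) · 14^j/j! ≈ 0.2568.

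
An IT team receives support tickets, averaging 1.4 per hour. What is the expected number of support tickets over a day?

33.6

E[N] = λt = 1.4 × 24 = 33.6 (a day = 24 hours).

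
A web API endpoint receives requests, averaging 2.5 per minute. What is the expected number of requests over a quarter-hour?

E[N] = λt = 2.5 × 15 = 37.5 (a quarter-hour = 15 minutes).

37.5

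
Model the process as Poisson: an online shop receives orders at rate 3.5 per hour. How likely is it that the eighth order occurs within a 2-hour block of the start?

Over the interval, μ = 3.5 × 2 = 7 (a 2-hour block = 2 hours).
The eighth arrival falls in the interval iff at least 8 events occur there: P(S_8 ≤ t) = P(N ≥ 8) = 1 − P(N ≤ 7) ≈ 0.4013.

0.4013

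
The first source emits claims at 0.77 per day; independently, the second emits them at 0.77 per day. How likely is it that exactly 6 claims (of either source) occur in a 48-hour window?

0.0545

Independent Poisson processes superpose: combined rate λ = 0.77 + 0.77 = 1.54 per day.
Over the interval, μ = 1.54 × 2 = 3.08 (a 48-hour window = 2 days).
P(N = 6) = e^(−3.08) · 3.08^6/6! ≈ 0.0545.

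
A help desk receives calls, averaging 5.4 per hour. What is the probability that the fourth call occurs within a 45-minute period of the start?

0.5762

Over the interval, μ = 5.4 × 0.75 = 4.05 (a 45-minute period = 0.75 hours).
The fourth arrival falls in the interval iff at least 4 events occur there: P(S_4 ≤ t) = P(N ≥ 4) = 1 − P(N ≤ 3) ≈ 0.5762.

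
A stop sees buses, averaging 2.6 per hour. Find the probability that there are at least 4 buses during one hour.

0.2640

With mean μ = 2.6 per hour,
P(N ≥ 4) = 1 − P(N ≤ 3) = 1 − Σ_{j=0}^{3} e^(−μ) μ^j/j! ≈ 0.2640.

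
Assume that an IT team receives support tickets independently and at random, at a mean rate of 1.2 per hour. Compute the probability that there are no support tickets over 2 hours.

0.0907

Over the interval, μ = 1.2 × 2 = 2.4 (2 hours).
P(N = 0) = e^(−μ) μ^0/0! = e^(−2.4) · 2.4^0/1 ≈ 0.0907.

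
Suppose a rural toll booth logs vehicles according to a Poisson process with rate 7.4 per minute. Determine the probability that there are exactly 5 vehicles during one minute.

With mean μ = 7.4 per minute,
P(N = 5) = e^(−μ) μ^5/5! = e^(−7.4) · 7.4^5/120 ≈ 0.1130.

0.1130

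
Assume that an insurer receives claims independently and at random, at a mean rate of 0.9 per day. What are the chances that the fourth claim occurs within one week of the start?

Over the interval, μ = 0.9 × 7 = 6.3 (a week = 7 days).
The fourth arrival falls in the interval iff at least 4 events occur there: P(S_4 ≤ t) = P(N ≥ 4) = 1 − P(N ≤ 3) ≈ 0.8736.

0.8736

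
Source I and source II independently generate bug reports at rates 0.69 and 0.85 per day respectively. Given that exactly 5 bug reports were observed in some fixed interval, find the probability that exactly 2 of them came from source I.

Given the total, each event is independently from source I with probability p = λ_I/(λ_I+λ_II) = 0.69/1.54 ≈ 0.4481.
So K ~ Binomial(5, 0.69/1.54): P(K = 2) = C(5,2) · (0.69/1.54)^2 · (0.85/1.54)^3 ≈ 0.3376.

0.3376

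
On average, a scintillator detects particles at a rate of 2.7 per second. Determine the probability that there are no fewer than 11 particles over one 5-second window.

0.7888

Over the interval, μ = 2.7 × 5 = 13.5 (a 5-second window = 5 seconds).
P(N ≥ 11) = 1 − P(N ≤ 10) = 1 − Σ_{j=0}^{10} e^(−μ) μ^j/j! ≈ 0.7888.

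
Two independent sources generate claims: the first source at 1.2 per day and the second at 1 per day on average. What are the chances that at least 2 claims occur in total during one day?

Independent Poisson processes superpose: combined rate λ = 1.2 + 1 = 2.2 per day.
So μ = 2.2.
P(N ≥ 2) = 1 − P(N ≤ 1) ≈ 0.6454.

0.6454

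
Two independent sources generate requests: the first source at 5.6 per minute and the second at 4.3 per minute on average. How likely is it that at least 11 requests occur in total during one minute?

Independent Poisson processes superpose: combined rate λ = 5.6 + 4.3 = 9.9 per minute.
So μ = 9.9.
P(N ≥ 11) = 1 − P(N ≤ 10) ≈ 0.4045.

0.4045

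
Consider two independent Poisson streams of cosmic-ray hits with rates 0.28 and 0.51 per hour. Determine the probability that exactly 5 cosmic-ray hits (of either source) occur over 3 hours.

Independent Poisson processes superpose: combined rate λ = 0.28 + 0.51 = 0.79 per hour.
Over the interval, μ = 0.79 × 3 = 2.37 (3 hours).
P(N = 5) = e^(−2.37) · 2.37^5/5! ≈ 0.0582.

0.0582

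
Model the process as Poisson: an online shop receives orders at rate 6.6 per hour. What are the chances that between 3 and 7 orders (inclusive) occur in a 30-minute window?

Over the interval, μ = 6.6 × 0.5 = 3.3 (a 30-minute window = 0.5 hours).
P(3 ≤ N ≤ 7) = Σ_{j=3}^{7} e^(−3.3) · 3.3^j/j! ≈ 0.6208.

0.6208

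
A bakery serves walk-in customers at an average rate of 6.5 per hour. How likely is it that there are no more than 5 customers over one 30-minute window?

Over the interval, μ = 6.5 × 0.5 = 3.25 (a 30-minute window = 0.5 hours).
P(N ≤ 5) = Σ_{j=0}^{5} e^(−μ) μ^j/j! ≈ 0.8888.

0.8888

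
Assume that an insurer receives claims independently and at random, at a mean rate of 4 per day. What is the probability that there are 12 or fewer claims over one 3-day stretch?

0.5760

Over the interval, μ = 4 × 3 = 12 (a 3-day stretch = 3 days).
P(N ≤ 12) = Σ_{j=0}^{12} e^(−μ) μ^j/j! ≈ 0.5760.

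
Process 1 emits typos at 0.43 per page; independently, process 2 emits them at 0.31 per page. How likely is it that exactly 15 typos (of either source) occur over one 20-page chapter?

Independent Poisson processes superpose: combined rate λ = 0.43 + 0.31 = 0.74 per page.
Over the interval, μ = 0.74 × 20 = 14.8 (a 20-page chapter = 20 pages).
P(N = 15) = e^(−14.8) · 14.8^15/15! ≈ 0.1023.

0.1023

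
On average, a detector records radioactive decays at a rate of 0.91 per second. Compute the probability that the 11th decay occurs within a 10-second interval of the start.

Over the interval, μ = 0.91 × 10 = 9.1 (a 10-second interval = 10 seconds).
The 11th arrival falls in the interval iff at least 11 events occur there: P(S_11 ≤ t) = P(N ≥ 11) = 1 − P(N ≤ 10) ≈ 0.3059.

0.3059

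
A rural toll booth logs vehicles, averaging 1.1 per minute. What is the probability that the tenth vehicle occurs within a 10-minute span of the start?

0.6595

Over the interval, μ = 1.1 × 10 = 11 (a 10-minute span = 10 minutes).
The tenth arrival falls in the interval iff at least 10 events occur there: P(S_10 ≤ t) = P(N ≥ 10) = 1 − P(N ≤ 9) ≈ 0.6595.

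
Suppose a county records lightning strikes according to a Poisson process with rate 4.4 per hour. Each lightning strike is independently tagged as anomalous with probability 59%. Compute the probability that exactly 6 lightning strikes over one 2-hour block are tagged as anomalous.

Thinning: the lightning strikes that are tagged as anomalous themselves form a Poisson process with rate 0.59 × 4.4 = 2.596 per hour.
Over the interval, μ = 2.596 × 2 = 5.192 (a 2-hour block = 2 hours).
P(N = 6) = e^(−5.192) · 5.192^6/6! ≈ 0.1513.

0.1513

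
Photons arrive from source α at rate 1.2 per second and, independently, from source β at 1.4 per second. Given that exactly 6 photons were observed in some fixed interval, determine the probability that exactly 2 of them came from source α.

Given the total, each event is independently from source α with probability p = λ_α/(λ_α+λ_β) = 1.2/2.6 ≈ 0.4615.
So K ~ Binomial(6, 1.2/2.6): P(K = 2) = C(6,2) · (1.2/2.6)^2 · (1.4/2.6)^4 ≈ 0.2686.

0.2686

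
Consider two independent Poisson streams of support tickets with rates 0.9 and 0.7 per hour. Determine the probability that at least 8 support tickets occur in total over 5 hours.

Independent Poisson processes superpose: combined rate λ = 0.9 + 0.7 = 1.6 per hour.
Over the interval, μ = 1.6 × 5 = 8 (5 hours).
P(N ≥ 8) = 1 − P(N ≤ 7) ≈ 0.5470.

0.5470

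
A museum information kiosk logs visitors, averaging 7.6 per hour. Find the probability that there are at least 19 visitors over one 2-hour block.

0.1949

Over the interval, μ = 7.6 × 2 = 15.2 (a 2-hour block = 2 hours).
P(N ≥ 19) = 1 − P(N ≤ 18) = 1 − Σ_{j=0}^{18} e^(−μ) μ^j/j! ≈ 0.1949.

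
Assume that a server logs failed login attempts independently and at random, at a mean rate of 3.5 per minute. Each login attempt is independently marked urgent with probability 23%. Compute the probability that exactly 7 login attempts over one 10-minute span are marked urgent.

0.1387

Thinning: the login attempts that are marked urgent themselves form a Poisson process with rate 0.23 × 3.5 = 0.805 per minute.
Over the interval, μ = 0.805 × 10 = 8.05 (a 10-minute span = 10 minutes).
P(N = 7) = e^(−8.05) · 8.05^7/7! ≈ 0.1387.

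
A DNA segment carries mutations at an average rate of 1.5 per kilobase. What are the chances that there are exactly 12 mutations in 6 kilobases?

0.0728

Over the interval, μ = 1.5 × 6 = 9 (6 kilobases).
P(N = 12) = e^(−μ) μ^12/12! = e^(−9) · 9^12/479001600 ≈ 0.0728.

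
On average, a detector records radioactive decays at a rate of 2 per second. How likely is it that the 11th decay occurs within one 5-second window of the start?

0.4170

Over the interval, μ = 2 × 5 = 10 (a 5-second window = 5 seconds).
The 11th arrival falls in the interval iff at least 11 events occur there: P(S_11 ≤ t) = P(N ≥ 11) = 1 − P(N ≤ 10) ≈ 0.4170.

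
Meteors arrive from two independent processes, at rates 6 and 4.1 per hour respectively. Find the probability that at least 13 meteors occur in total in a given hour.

0.2180

Independent Poisson processes superpose: combined rate λ = 6 + 4.1 = 10.1 per hour.
So μ = 10.1.
P(N ≥ 13) = 1 − P(N ≤ 12) ≈ 0.2180.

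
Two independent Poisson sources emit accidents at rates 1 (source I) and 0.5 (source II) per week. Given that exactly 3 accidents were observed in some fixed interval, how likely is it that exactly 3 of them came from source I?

Given the total, each event is independently from source I with probability p = λ_I/(λ_I+λ_II) = 1/1.5 ≈ 0.6667.
So K ~ Binomial(3, 1/1.5): P(K = 3) = C(3,3) · (1/1.5)^3 · (0.5/1.5)^0 ≈ 0.2963.

0.2963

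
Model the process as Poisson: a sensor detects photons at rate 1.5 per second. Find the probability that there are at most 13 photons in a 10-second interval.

Over the interval, μ = 1.5 × 10 = 15 (a 10-second interval = 10 seconds).
P(N ≤ 13) = Σ_{j=0}^{13} e^(−μ) μ^j/j! ≈ 0.3632.

0.3632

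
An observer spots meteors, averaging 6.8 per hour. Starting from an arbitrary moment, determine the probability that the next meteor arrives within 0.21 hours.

0.7602

Inter-arrival times are exponential with rate λ = 6.8 per hour.
P(T ≤ 0.21) = 1 − e^(−λt) = 1 − e^(−6.8 × 0.21) = 1 − e^(−1.428) ≈ 0.7602.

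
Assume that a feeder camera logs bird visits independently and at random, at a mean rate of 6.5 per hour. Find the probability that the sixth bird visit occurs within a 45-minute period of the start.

Over the interval, μ = 6.5 × 0.75 = 4.875 (a 45-minute period = 0.75 hours).
The sixth arrival falls in the interval iff at least 6 events occur there: P(S_6 ≤ t) = P(N ≥ 6) = 1 − P(N ≤ 5) ≈ 0.3621.

0.3621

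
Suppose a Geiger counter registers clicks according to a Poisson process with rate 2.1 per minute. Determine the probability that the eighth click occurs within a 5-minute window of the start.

Over the interval, μ = 2.1 × 5 = 10.5 (a 5-minute window = 5 minutes).
The eighth arrival falls in the interval iff at least 8 events occur there: P(S_8 ≤ t) = P(N ≥ 8) = 1 − P(N ≤ 7) ≈ 0.8215.

0.8215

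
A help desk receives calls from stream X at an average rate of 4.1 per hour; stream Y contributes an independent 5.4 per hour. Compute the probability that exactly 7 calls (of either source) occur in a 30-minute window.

0.0937

Independent Poisson processes superpose: combined rate λ = 4.1 + 5.4 = 9.5 per hour.
Over the interval, μ = 9.5 × 0.5 = 4.75 (a 30-minute window = 0.5 hours).
P(N = 7) = e^(−4.75) · 4.75^7/7! ≈ 0.0937.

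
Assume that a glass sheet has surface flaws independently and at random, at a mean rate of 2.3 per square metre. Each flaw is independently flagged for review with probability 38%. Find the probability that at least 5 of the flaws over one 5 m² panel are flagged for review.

0.4431

Thinning: the flaws that are flagged for review themselves form a Poisson process with rate 0.38 × 2.3 = 0.874 per square metre.
Over the interval, μ = 0.874 × 5 = 4.37 (a 5 m² panel = 5 square metres).
P(N ≥ 5) = 1 − P(N ≤ 4) ≈ 0.4431.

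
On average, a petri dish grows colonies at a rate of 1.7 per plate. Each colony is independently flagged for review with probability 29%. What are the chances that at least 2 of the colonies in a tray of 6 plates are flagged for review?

Thinning: the colonies that are flagged for review themselves form a Poisson process with rate 0.29 × 1.7 = 0.493 per plate.
Over the interval, μ = 0.493 × 6 = 2.958 (a tray of 6 plates = 6 plates).
P(N ≥ 2) = 1 − P(N ≤ 1) ≈ 0.7945.

0.7945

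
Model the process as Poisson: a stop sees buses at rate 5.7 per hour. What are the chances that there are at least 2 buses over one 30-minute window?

0.7773

Over the interval, μ = 5.7 × 0.5 = 2.85 (a 30-minute window = 0.5 hours).
P(N ≥ 2) = 1 − P(N ≤ 1) = 1 − Σ_{j=0}^{1} e^(−μ) μ^j/j! ≈ 0.7773.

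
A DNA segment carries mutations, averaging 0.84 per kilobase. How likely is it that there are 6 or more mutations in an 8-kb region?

0.6621

Over the interval, μ = 0.84 × 8 = 6.72 (an 8-kb region = 8 kilobases).
P(N ≥ 6) = 1 − P(N ≤ 5) = 1 − Σ_{j=0}^{5} e^(−μ) μ^j/j! ≈ 0.6621.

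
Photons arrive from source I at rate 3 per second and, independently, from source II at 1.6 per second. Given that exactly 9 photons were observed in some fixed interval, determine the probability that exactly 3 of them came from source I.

0.0413

Given the total, each event is independently from source I with probability p = λ_I/(λ_I+λ_II) = 3/4.6 ≈ 0.6522.
So K ~ Binomial(9, 3/4.6): P(K = 3) = C(9,3) · (3/4.6)^3 · (1.6/4.6)^6 ≈ 0.0413.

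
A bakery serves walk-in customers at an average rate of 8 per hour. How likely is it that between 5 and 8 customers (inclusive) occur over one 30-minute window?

Over the interval, μ = 8 × 0.5 = 4 (a 30-minute window = 0.5 hours).
P(5 ≤ N ≤ 8) = Σ_{j=5}^{8} e^(−4) · 4^j/j! ≈ 0.3498.

0.3498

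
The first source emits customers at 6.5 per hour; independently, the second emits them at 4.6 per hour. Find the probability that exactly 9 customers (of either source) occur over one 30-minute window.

Independent Poisson processes superpose: combined rate λ = 6.5 + 4.6 = 11.1 per hour.
Over the interval, μ = 11.1 × 0.5 = 5.55 (a 30-minute window = 0.5 hours).
P(N = 9) = e^(−5.55) · 5.55^9/9! ≈ 0.0535.

0.0535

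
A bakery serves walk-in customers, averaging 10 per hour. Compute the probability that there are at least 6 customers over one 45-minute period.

Over the interval, μ = 10 × 0.75 = 7.5 (a 45-minute period = 0.75 hours).
P(N ≥ 6) = 1 − P(N ≤ 5) = 1 − Σ_{j=0}^{5} e^(−μ) μ^j/j! ≈ 0.7586.

0.7586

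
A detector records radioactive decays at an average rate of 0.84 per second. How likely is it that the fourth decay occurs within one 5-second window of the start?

0.6046

Over the interval, μ = 0.84 × 5 = 4.2 (a 5-second window = 5 seconds).
The fourth arrival falls in the interval iff at least 4 events occur there: P(S_4 ≤ t) = P(N ≥ 4) = 1 − P(N ≤ 3) ≈ 0.6046.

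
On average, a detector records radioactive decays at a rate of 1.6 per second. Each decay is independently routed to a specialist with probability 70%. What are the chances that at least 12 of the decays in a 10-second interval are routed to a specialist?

0.4446

Thinning: the decays that are routed to a specialist themselves form a Poisson process with rate 0.7 × 1.6 = 1.12 per second.
Over the interval, μ = 1.12 × 10 = 11.2 (a 10-second interval = 10 seconds).
P(N ≥ 12) = 1 − P(N ≤ 11) ≈ 0.4446.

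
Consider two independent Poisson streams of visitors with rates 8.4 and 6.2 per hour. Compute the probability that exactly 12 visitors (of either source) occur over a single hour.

0.0894

Independent Poisson processes superpose: combined rate λ = 8.4 + 6.2 = 14.6 per hour.
So μ = 14.6.
P(N = 12) = e^(−14.6) · 14.6^12/12! ≈ 0.0894.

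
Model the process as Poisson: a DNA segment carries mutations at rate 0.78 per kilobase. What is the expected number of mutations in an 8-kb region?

6.24

E[N] = λt = 0.78 × 8 = 6.24 (an 8-kb region = 8 kilobases).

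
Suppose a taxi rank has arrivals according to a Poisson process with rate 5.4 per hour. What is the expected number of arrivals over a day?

E[N] = λt = 5.4 × 24 = 129.6 (a day = 24 hours).

129.6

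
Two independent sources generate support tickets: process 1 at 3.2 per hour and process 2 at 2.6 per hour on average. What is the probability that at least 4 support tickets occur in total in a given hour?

Independent Poisson processes superpose: combined rate λ = 3.2 + 2.6 = 5.8 per hour.
So μ = 5.8.
P(N ≥ 4) = 1 − P(N ≤ 3) ≈ 0.8300.

0.8300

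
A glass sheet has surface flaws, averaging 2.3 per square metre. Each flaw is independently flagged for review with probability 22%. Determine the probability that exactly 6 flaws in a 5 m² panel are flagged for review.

0.0290

Thinning: the flaws that are flagged for review themselves form a Poisson process with rate 0.22 × 2.3 = 0.506 per square metre.
Over the interval, μ = 0.506 × 5 = 2.53 (a 5 m² panel = 5 square metres).
P(N = 6) = e^(−2.53) · 2.53^6/6! ≈ 0.0290.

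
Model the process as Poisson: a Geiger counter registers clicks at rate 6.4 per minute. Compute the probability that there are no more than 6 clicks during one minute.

With mean μ = 6.4 per minute,
P(N ≤ 6) = Σ_{j=0}^{6} e^(−μ) μ^j/j! ≈ 0.5423.

0.5423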